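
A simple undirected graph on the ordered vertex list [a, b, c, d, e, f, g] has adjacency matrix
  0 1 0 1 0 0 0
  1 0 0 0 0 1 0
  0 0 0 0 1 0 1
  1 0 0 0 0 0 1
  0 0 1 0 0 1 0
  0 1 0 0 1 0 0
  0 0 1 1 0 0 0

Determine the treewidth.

A width-2 tree decomposition is:
Bags: B1 = {c, e, f}  B2 = {c, f, g}  B3 = {d, f, g}  B4 = {a, d, f}  B5 = {a, b, f}
Tree: B1–B2, B2–B3, B3–B4, B4–B5
Each bag holds 3 vertices, so the decomposition has width 2, which upper-bounds the treewidth. For the lower bound, G contains the cycle f–e–c–g–d–a–b–f, so G is not a forest; only forests have treewidth ≤ 1, hence tw(G) ≥ 2. Therefore the treewidth is 2.

2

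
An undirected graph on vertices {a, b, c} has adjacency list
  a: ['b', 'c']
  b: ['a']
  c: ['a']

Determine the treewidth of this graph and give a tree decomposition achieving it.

Treewidth 1.
One such decomposition:
Bags: B1 = {a, b}  B2 = {a, c}
Tree: B1–B2

Each bag holds 2 vertices, so the decomposition has width 1, which upper-bounds the treewidth. Since G has at least one edge (e.g. a–b), it is not an edgeless graph, so tw(G) ≥ 1. The upper and lower bounds meet at 1, so that is the treewidth.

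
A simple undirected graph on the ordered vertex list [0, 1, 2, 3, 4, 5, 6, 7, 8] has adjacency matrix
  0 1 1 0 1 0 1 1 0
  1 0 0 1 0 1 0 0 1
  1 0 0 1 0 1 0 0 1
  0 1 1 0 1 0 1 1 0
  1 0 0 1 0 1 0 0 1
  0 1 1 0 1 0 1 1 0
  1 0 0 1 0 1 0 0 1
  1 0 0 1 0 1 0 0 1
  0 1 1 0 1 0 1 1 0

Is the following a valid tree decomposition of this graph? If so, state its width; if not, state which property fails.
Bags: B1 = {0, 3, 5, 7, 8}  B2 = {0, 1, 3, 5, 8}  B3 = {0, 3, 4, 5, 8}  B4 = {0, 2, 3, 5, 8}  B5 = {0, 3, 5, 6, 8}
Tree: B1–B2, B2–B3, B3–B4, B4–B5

Vertex coverage: the bags together contain {0, 1, 2, 3, 4, 5, 6, 7, 8}, the full vertex set. Edge coverage: each edge of G has both endpoints in at least one bag. Running intersection: for every vertex, the bags containing it form a connected subtree. All three properties hold, so this is a valid tree decomposition of width max|bag| − 1 = 4, and hence tw(G) ≤ 4.

Yes; width 4.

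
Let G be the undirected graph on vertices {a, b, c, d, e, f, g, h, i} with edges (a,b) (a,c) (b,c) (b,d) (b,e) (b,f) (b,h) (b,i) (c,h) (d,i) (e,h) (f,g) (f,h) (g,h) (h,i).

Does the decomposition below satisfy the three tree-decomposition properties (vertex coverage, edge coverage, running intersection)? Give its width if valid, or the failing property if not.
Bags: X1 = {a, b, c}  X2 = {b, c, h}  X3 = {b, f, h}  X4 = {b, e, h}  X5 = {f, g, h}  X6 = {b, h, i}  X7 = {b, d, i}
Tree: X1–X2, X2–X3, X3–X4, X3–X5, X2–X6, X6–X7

Yes; width 2.

Checking the three conditions: (i) the bags cover all of {a, b, c, d, e, f, g, h, i}; (ii) for each edge, some bag contains both endpoints; (iii) the bags containing any fixed vertex form a subtree. All hold, so the decomposition is valid with width 3 − 1 = 2.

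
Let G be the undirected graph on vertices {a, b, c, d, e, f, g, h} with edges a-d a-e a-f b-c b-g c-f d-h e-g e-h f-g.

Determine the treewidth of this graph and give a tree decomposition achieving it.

Treewidth 2.
Bags: B1 = {b, c, f}  B2 = {b, f, g}  B3 = {a, f, g}  B4 = {a, e, g}  B5 = {a, d, e}  B6 = {d, e, h}
Tree: B1–B2, B2–B3, B3–B4, B4–B5, B5–B6

Every bag has size at most 3, so the width is 3 − 1 = 2 and tw(G) ≤ 2. For the lower bound, G contains the cycle c–b–g–f–c, so G is not a forest; only forests have treewidth ≤ 1, hence tw(G) ≥ 2. Combining the bounds, tw(G) = 2.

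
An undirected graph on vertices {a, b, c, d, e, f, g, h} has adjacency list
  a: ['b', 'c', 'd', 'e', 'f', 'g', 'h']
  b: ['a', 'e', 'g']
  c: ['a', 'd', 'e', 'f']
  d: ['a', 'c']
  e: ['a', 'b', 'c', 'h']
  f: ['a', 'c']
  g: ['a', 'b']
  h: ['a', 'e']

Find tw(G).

2

A width-2 tree decomposition is:
Bags: B1 = {a, c, f}  B2 = {a, c, e}  B3 = {a, b, e}  B4 = {a, b, g}  B5 = {a, e, h}  B6 = {a, c, d}
Tree: B1–B2, B2–B3, B3–B4, B3–B5, B2–B6
Every bag has size at most 3, so the width is 3 − 1 = 2 and tw(G) ≤ 2. For the lower bound, the 3 vertices {a, b, g} are pairwise adjacent, and any tree decomposition puts a clique entirely inside one bag — forcing width ≥ 2. Hence tw(G) = 2 exactly.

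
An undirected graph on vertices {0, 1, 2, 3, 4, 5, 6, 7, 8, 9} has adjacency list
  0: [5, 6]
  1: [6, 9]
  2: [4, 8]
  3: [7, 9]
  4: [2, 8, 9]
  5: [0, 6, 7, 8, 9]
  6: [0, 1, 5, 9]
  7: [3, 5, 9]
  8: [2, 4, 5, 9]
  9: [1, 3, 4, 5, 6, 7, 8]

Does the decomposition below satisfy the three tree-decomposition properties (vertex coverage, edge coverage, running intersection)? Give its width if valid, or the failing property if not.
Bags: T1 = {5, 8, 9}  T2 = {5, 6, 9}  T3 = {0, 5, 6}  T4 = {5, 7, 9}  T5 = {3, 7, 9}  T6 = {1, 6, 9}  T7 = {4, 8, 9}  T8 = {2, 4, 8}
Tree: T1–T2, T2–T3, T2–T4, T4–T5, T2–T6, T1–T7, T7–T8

Yes; width 2.

Checking the three conditions: (i) the bags cover all of {0, 1, 2, 3, 4, 5, 6, 7, 8, 9}; (ii) for each edge, some bag contains both endpoints; (iii) the bags containing any fixed vertex form a subtree. All hold, so the decomposition is valid with width 3 − 1 = 2.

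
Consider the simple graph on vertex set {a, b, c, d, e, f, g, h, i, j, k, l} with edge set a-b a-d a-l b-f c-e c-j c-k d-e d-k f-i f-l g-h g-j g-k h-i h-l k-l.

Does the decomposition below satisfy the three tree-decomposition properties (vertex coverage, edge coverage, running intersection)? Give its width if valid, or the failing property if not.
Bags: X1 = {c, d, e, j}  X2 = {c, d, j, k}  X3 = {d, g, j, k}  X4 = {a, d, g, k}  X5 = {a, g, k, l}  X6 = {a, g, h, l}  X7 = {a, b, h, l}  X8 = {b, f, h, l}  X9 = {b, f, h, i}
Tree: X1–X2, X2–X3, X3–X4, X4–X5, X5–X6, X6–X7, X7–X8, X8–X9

Yes; width 3.

Checking the three conditions: (i) the bags cover all of {a, b, c, d, e, f, g, h, i, j, k, l}; (ii) for each edge, some bag contains both endpoints; (iii) the bags containing any fixed vertex form a subtree. All hold, so the decomposition is valid with width 4 − 1 = 3.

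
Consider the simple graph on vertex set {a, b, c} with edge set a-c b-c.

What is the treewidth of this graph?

A width-1 tree decomposition is:
Bags: B1 = {a, c}  B2 = {b, c}
Tree: B1–B2
Every bag has size at most 2, so the width is 2 − 1 = 1 and tw(G) ≤ 1. Any graph with an edge has treewidth ≥ 1, and G has the edge c–a. Combining the bounds, tw(G) = 1.

1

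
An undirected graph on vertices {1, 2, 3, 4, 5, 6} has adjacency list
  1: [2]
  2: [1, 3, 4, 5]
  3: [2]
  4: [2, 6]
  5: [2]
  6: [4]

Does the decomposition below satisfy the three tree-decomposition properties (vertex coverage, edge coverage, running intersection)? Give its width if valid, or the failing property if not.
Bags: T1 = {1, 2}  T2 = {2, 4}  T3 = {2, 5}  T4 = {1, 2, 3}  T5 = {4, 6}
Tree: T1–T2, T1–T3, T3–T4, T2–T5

No — bags containing vertex 1 are not connected in the tree.

A tree decomposition must satisfy three properties: every vertex lies in some bag; for every edge, both endpoints lie together in some bag; and for every vertex, the bags containing it form a connected subtree. Here bags containing vertex 1 are not connected in the tree, so the decomposition is invalid.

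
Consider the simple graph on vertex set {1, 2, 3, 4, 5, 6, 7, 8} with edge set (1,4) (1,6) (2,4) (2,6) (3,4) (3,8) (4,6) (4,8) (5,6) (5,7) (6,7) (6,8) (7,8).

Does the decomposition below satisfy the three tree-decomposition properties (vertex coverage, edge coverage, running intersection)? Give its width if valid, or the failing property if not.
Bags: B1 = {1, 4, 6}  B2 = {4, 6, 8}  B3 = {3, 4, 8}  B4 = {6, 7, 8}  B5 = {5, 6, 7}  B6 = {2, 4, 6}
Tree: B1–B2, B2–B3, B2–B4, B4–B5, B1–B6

Yes; width 2.

Vertex coverage: the bags together contain {1, 2, 3, 4, 5, 6, 7, 8}, the full vertex set. Edge coverage: each edge of G has both endpoints in at least one bag. Running intersection: for every vertex, the bags containing it form a connected subtree. All three properties hold, so this is a valid tree decomposition of width max|bag| − 1 = 2, and hence tw(G) ≤ 2.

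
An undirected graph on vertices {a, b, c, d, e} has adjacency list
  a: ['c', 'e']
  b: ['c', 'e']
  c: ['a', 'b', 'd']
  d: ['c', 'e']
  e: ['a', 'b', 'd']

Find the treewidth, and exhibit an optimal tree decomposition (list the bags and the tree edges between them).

The largest bag has 3 vertices, giving width 2; this decomposition certifies tw(G) ≤ 2. For the lower bound, G contains the cycle b–c–d–e–b, so G is not a forest; only forests have treewidth ≤ 1, hence tw(G) ≥ 2. Therefore the treewidth is 2.

Treewidth 2.
One optimal decomposition is:
Bags: B1 = {b, c, e}  B2 = {c, d, e}  B3 = {a, c, e}
Tree: B1–B2, B2–B3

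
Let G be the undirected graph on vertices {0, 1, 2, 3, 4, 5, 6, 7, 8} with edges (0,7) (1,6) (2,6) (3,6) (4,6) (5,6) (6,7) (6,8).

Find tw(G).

1

A width-1 tree decomposition is:
Bags: B1 = {5, 6}  B2 = {2, 6}  B3 = {6, 7}  B4 = {6, 8}  B5 = {3, 6}  B6 = {4, 6}  B7 = {1, 6}  B8 = {0, 7}
Tree: B1–B2, B2–B3, B3–B4, B3–B5, B1–B6, B4–B7, B3–B8
Each bag holds 2 vertices, so the decomposition has width 1, which upper-bounds the treewidth. Since G has at least one edge (e.g. 5–6), it is not an edgeless graph, so tw(G) ≥ 1. Combining the bounds, tw(G) = 1.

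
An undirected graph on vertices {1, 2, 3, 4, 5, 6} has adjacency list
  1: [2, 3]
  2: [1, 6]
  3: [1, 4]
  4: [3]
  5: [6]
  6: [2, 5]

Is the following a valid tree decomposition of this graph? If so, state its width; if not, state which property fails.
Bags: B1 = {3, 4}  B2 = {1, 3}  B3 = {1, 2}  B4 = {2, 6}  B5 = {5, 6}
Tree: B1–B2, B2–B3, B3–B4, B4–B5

Vertex coverage: the bags together contain {1, 2, 3, 4, 5, 6}, the full vertex set. Edge coverage: each edge of G has both endpoints in at least one bag. Running intersection: for every vertex, the bags containing it form a connected subtree. All three properties hold, so this is a valid tree decomposition of width max|bag| − 1 = 1, and hence tw(G) ≤ 1.

Yes; width 1.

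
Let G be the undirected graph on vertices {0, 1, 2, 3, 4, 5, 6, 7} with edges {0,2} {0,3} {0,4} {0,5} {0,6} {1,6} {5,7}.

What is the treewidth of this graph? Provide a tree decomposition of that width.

Treewidth 1.
Bags: B1 = {0, 4}  B2 = {0, 6}  B3 = {1, 6}  B4 = {0, 2}  B5 = {0, 5}  B6 = {0, 3}  B7 = {5, 7}
Tree: B1–B2, B2–B3, B1–B4, B1–B5, B1–B6, B5–B7

Each bag holds 2 vertices, so the decomposition has width 1, which upper-bounds the treewidth. G has an edge, so its treewidth is at least 1. Hence tw(G) = 1 exactly.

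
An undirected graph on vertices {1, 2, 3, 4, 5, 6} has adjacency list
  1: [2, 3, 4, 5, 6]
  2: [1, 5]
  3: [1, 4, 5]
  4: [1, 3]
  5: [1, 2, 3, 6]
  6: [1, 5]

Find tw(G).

A width-2 tree decomposition is:
Bags: B1 = {1, 3, 5}  B2 = {1, 2, 5}  B3 = {1, 3, 4}  B4 = {1, 5, 6}
Tree: B1–B2, B1–B3, B1–B4
The largest bag has 3 vertices, giving width 2; this decomposition certifies tw(G) ≤ 2. Conversely, {1, 3, 4} is a clique of size 3, and the vertices of any clique must share a bag in every tree decomposition; so some bag has ≥ 3 vertices and tw(G) ≥ 2. Hence tw(G) = 2 exactly.

2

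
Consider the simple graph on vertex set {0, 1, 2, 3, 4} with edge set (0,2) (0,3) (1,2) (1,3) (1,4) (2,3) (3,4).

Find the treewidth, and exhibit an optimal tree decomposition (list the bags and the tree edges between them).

Every bag has size at most 3, so the width is 3 − 1 = 2 and tw(G) ≤ 2. For the lower bound, the 3 vertices {0, 2, 3} are pairwise adjacent, and any tree decomposition puts a clique entirely inside one bag — forcing width ≥ 2. The upper and lower bounds meet at 2, so that is the treewidth.

Treewidth 2.
Bags: B1 = {0, 2, 3}  B2 = {1, 2, 3}  B3 = {1, 3, 4}
Tree: B1–B2, B2–B3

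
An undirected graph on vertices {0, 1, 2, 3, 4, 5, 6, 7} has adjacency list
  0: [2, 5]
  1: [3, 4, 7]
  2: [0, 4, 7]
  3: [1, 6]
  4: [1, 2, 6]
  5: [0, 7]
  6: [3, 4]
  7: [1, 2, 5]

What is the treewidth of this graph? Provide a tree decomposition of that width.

The largest bag has 3 vertices, giving width 2; this decomposition certifies tw(G) ≤ 2. For the lower bound, G contains the cycle 3–6–4–1–3, so G is not a forest; only forests have treewidth ≤ 1, hence tw(G) ≥ 2. The upper and lower bounds meet at 2, so that is the treewidth.

Treewidth 2.
One such decomposition:
Bags: B1 = {1, 3, 6}  B2 = {1, 4, 6}  B3 = {1, 4, 7}  B4 = {2, 4, 7}  B5 = {2, 5, 7}  B6 = {0, 2, 5}
Tree: B1–B2, B2–B3, B3–B4, B4–B5, B5–B6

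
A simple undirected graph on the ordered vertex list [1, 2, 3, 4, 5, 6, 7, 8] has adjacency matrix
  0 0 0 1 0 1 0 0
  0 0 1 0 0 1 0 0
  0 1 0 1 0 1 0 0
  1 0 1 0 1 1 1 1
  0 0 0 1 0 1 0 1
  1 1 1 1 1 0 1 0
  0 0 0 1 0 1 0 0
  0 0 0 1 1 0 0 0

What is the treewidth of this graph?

A width-2 tree decomposition is:
Bags: B1 = {4, 5, 6}  B2 = {1, 4, 6}  B3 = {4, 6, 7}  B4 = {3, 4, 6}  B5 = {4, 5, 8}  B6 = {2, 3, 6}
Tree: B1–B2, B1–B3, B2–B4, B1–B5, B4–B6
Each bag holds 3 vertices, so the decomposition has width 2, which upper-bounds the treewidth. On the other hand G contains the 3-clique {2, 3, 6}. A clique must lie in a single bag of any decomposition, so no decomposition can have width below 2. The upper and lower bounds meet at 2, so that is the treewidth.

2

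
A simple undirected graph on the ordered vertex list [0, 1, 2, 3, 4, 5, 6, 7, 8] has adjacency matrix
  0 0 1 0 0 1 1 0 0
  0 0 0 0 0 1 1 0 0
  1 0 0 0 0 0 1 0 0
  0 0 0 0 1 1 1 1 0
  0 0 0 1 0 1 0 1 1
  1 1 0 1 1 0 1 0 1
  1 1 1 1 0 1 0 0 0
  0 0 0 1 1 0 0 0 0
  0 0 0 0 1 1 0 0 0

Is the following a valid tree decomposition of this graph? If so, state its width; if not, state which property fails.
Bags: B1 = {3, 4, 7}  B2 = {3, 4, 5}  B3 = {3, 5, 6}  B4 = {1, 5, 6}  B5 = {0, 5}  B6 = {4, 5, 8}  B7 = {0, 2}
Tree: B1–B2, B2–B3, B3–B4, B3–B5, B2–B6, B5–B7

No — edge (6,0) lies in no bag.

A tree decomposition must satisfy three properties: every vertex lies in some bag; for every edge, both endpoints lie together in some bag; and for every vertex, the bags containing it form a connected subtree. Here edge (6,0) lies in no bag, so the decomposition is invalid.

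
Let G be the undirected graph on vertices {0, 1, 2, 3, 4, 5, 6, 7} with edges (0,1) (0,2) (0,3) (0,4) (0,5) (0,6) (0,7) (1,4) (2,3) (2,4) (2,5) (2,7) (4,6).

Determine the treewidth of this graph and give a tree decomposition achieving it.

Treewidth 2.
One optimal decomposition is:
Bags: B1 = {0, 2, 4}  B2 = {0, 1, 4}  B3 = {0, 2, 5}  B4 = {0, 2, 3}  B5 = {0, 2, 7}  B6 = {0, 4, 6}
Tree: B1–B2, B1–B3, B1–B4, B4–B5, B2–B6

Every bag has size at most 3, so the width is 3 − 1 = 2 and tw(G) ≤ 2. For the lower bound, the 3 vertices {0, 1, 4} are pairwise adjacent, and any tree decomposition puts a clique entirely inside one bag — forcing width ≥ 2. Hence tw(G) = 2 exactly.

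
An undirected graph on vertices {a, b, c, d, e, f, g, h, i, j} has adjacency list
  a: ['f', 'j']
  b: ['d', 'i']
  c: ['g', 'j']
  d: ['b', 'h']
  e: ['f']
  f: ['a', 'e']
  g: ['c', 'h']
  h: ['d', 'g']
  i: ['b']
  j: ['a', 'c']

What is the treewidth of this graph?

A width-1 tree decomposition is:
Bags: B1 = {e, f}  B2 = {a, f}  B3 = {a, j}  B4 = {c, j}  B5 = {c, g}  B6 = {g, h}  B7 = {d, h}  B8 = {b, d}  B9 = {b, i}
Tree: B1–B2, B2–B3, B3–B4, B4–B5, B5–B6, B6–B7, B7–B8, B8–B9
Every bag has size at most 2, so the width is 2 − 1 = 1 and tw(G) ≤ 1. Since G has at least one edge (e.g. e–f), it is not an edgeless graph, so tw(G) ≥ 1. Therefore the treewidth is 1.

1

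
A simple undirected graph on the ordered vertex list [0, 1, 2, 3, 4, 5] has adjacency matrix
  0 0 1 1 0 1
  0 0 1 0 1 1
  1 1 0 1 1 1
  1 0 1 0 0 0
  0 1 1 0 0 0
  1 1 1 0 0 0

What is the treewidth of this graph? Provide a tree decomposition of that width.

Treewidth 2.
One such decomposition:
Bags: B1 = {0, 2, 5}  B2 = {0, 2, 3}  B3 = {1, 2, 5}  B4 = {1, 2, 4}
Tree: B1–B2, B1–B3, B3–B4

The largest bag has 3 vertices, giving width 2; this decomposition certifies tw(G) ≤ 2. On the other hand G contains the 3-clique {0, 2, 3}. A clique must lie in a single bag of any decomposition, so no decomposition can have width below 2. The upper and lower bounds meet at 2, so that is the treewidth.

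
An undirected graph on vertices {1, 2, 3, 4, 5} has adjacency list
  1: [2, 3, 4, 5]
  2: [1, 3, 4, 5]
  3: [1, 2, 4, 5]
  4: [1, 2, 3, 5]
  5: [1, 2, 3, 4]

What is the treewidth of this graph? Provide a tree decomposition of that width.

Treewidth 4.
Bags: B1 = {1, 2, 3, 4, 5}
Tree: (single bag)

With just one bag of size 5, the width is 5 − 1 = 4, so tw(G) ≤ 4. On the other hand G contains the 5-clique {1, 2, 3, 4, 5}. A clique must lie in a single bag of any decomposition, so no decomposition can have width below 4. Hence tw(G) = 4 exactly.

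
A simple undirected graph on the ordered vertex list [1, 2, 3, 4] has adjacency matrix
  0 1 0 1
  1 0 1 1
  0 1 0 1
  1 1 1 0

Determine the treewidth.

A width-2 tree decomposition is:
Bags: B1 = {2, 3, 4}  B2 = {1, 2, 4}
Tree: B1–B2
Every bag has size at most 3, so the width is 3 − 1 = 2 and tw(G) ≤ 2. Conversely, {1, 2, 4} is a clique of size 3, and the vertices of any clique must share a bag in every tree decomposition; so some bag has ≥ 3 vertices and tw(G) ≥ 2. The upper and lower bounds meet at 2, so that is the treewidth.

2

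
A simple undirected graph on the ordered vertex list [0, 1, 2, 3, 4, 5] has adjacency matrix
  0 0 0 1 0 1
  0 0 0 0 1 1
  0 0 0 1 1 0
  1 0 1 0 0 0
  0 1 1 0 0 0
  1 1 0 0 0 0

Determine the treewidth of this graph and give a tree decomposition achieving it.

The largest bag has 3 vertices, giving width 2; this decomposition certifies tw(G) ≤ 2. For the lower bound, G contains the cycle 0–3–2–4–1–5–0, so G is not a forest; only forests have treewidth ≤ 1, hence tw(G) ≥ 2. The upper and lower bounds meet at 2, so that is the treewidth.

Treewidth 2.
One optimal decomposition is:
Bags: B1 = {0, 2, 3}  B2 = {0, 2, 4}  B3 = {0, 1, 4}  B4 = {0, 1, 5}
Tree: B1–B2, B2–B3, B3–B4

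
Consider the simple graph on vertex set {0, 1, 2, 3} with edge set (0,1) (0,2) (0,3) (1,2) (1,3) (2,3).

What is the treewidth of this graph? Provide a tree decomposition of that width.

Treewidth 3.
Bags: B1 = {0, 1, 2, 3}
Tree: (single bag)

With just one bag of size 4, the width is 4 − 1 = 3, so tw(G) ≤ 3. For the lower bound, the 4 vertices {0, 1, 2, 3} are pairwise adjacent, and any tree decomposition puts a clique entirely inside one bag — forcing width ≥ 3. Hence tw(G) = 3 exactly.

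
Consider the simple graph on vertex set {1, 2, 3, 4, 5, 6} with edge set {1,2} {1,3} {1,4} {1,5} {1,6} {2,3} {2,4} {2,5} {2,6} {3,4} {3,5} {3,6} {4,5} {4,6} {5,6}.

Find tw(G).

5

A width-5 tree decomposition is:
Bags: B1 = {1, 2, 3, 4, 5, 6}
Tree: (single bag)
A single bag containing all 6 vertices is trivially a valid decomposition of width 5. On the other hand G contains the 6-clique {1, 2, 3, 4, 5, 6}. A clique must lie in a single bag of any decomposition, so no decomposition can have width below 5. The upper and lower bounds meet at 5, so that is the treewidth.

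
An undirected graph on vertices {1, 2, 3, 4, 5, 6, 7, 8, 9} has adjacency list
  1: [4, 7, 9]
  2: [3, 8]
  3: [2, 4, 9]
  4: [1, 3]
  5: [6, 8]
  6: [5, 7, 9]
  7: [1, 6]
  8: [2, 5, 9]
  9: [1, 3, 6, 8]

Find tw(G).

A width-3 tree decomposition is:
Bags: B1 = {1, 4, 6, 7}  B2 = {1, 4, 6, 9}  B3 = {3, 4, 6, 9}  B4 = {3, 5, 6, 9}  B5 = {3, 5, 8, 9}  B6 = {2, 3, 5, 8}
Tree: B1–B2, B2–B3, B3–B4, B4–B5, B5–B6
Each bag holds 4 vertices, so the decomposition has width 3, which upper-bounds the treewidth. For the lower bound: the 4 vertex sets {1,4,7}, {6}, {9}, {2,3,5,8} are disjoint, each induces a connected subgraph, and every pair is joined by at least one edge of G. Contracting each set to a single vertex therefore yields K_{4} as a minor, and since treewidth is minor-monotone, tw(G) ≥ tw(K_{4}) = 3. Hence tw(G) = 3 exactly.

3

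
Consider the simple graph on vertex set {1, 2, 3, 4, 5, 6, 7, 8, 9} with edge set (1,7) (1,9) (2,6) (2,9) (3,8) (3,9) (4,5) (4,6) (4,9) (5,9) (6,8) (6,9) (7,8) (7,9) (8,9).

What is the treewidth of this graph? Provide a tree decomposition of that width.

Treewidth 2.
One such decomposition:
Bags: B1 = {4, 6, 9}  B2 = {6, 8, 9}  B3 = {2, 6, 9}  B4 = {7, 8, 9}  B5 = {1, 7, 9}  B6 = {3, 8, 9}  B7 = {4, 5, 9}
Tree: B1–B2, B1–B3, B2–B4, B4–B5, B4–B6, B1–B7

The largest bag has 3 vertices, giving width 2; this decomposition certifies tw(G) ≤ 2. On the other hand G contains the 3-clique {1, 7, 9}. A clique must lie in a single bag of any decomposition, so no decomposition can have width below 2. Hence tw(G) = 2 exactly.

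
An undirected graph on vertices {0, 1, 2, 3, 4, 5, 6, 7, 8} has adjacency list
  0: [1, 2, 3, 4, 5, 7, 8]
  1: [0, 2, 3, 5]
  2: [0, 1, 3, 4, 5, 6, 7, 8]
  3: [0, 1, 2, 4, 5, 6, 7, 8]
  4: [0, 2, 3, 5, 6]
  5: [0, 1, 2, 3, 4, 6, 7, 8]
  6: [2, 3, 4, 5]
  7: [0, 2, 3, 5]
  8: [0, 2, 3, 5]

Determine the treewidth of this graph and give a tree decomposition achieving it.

Each bag holds 5 vertices, so the decomposition has width 4, which upper-bounds the treewidth. For the lower bound, the 5 vertices {0, 2, 3, 5, 8} are pairwise adjacent, and any tree decomposition puts a clique entirely inside one bag — forcing width ≥ 4. Combining the bounds, tw(G) = 4.

Treewidth 4.
Bags: B1 = {0, 2, 3, 5, 7}  B2 = {0, 2, 3, 4, 5}  B3 = {0, 2, 3, 5, 8}  B4 = {2, 3, 4, 5, 6}  B5 = {0, 1, 2, 3, 5}
Tree: B1–B2, B1–B3, B2–B4, B1–B5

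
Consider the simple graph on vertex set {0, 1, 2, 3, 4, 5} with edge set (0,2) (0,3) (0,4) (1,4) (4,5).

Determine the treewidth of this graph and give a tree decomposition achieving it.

Treewidth 1.
One optimal decomposition is:
Bags: B1 = {0, 4}  B2 = {0, 3}  B3 = {1, 4}  B4 = {0, 2}  B5 = {4, 5}
Tree: B1–B2, B1–B3, B1–B4, B1–B5

The largest bag has 2 vertices, giving width 1; this decomposition certifies tw(G) ≤ 1. Any graph with an edge has treewidth ≥ 1, and G has the edge 4–0. The upper and lower bounds meet at 1, so that is the treewidth.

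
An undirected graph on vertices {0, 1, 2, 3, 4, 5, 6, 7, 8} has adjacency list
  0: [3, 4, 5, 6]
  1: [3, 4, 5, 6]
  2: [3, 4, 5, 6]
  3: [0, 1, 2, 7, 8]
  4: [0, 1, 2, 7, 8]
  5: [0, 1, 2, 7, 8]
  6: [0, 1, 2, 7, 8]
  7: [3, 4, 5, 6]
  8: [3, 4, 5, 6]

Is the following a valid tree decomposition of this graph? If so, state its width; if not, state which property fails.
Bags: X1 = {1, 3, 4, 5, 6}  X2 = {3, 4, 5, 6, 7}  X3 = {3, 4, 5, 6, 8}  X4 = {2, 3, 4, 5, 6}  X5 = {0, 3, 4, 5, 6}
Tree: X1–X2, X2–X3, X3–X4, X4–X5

Yes; width 4.

Vertex coverage: the bags together contain {0, 1, 2, 3, 4, 5, 6, 7, 8}, the full vertex set. Edge coverage: each edge of G has both endpoints in at least one bag. Running intersection: for every vertex, the bags containing it form a connected subtree. All three properties hold, so this is a valid tree decomposition of width max|bag| − 1 = 4, and hence tw(G) ≤ 4.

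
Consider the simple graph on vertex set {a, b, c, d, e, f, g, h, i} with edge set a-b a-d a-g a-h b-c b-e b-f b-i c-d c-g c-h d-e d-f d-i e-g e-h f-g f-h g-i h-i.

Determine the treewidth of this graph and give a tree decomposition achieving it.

Treewidth 4.
One such decomposition:
Bags: B1 = {a, b, d, g, h}  B2 = {b, d, g, h, i}  B3 = {b, c, d, g, h}  B4 = {b, d, e, g, h}  B5 = {b, d, f, g, h}
Tree: B1–B2, B2–B3, B3–B4, B4–B5

Every bag has size at most 5, so the width is 5 − 1 = 4 and tw(G) ≤ 4. For the lower bound: the 5 vertex sets {a,h}, {d,i}, {c,g}, {b}, {e} are disjoint, each induces a connected subgraph, and every pair is joined by at least one edge of G. Contracting each set to a single vertex therefore yields K_{5} as a minor, and since treewidth is minor-monotone, tw(G) ≥ tw(K_{5}) = 4. Therefore the treewidth is 4.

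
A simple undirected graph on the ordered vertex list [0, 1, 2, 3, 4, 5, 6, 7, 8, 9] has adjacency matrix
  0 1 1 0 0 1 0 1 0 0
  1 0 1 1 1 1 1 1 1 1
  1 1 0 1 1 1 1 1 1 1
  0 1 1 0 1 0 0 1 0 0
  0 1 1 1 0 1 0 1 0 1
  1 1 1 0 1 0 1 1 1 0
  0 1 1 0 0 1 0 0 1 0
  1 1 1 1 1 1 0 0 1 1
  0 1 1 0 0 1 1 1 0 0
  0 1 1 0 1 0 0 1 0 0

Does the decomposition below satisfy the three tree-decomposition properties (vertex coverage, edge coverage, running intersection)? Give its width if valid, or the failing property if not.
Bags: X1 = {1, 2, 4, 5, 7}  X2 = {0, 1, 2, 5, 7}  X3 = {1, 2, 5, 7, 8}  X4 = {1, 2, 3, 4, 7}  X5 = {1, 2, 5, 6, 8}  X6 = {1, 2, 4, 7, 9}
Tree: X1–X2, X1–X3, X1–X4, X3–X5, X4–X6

Yes; width 4.

Vertex coverage: the bags together contain {0, 1, 2, 3, 4, 5, 6, 7, 8, 9}, the full vertex set. Edge coverage: each edge of G has both endpoints in at least one bag. Running intersection: for every vertex, the bags containing it form a connected subtree. All three properties hold, so this is a valid tree decomposition of width max|bag| − 1 = 4, and hence tw(G) ≤ 4.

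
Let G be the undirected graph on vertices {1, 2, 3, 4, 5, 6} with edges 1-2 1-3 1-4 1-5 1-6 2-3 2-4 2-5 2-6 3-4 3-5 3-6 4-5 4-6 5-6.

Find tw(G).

A width-5 tree decomposition is:
Bags: B1 = {1, 2, 3, 4, 5, 6}
Tree: (single bag)
A single bag containing all 6 vertices is trivially a valid decomposition of width 5. For the lower bound, the 6 vertices {1, 2, 3, 4, 5, 6} are pairwise adjacent, and any tree decomposition puts a clique entirely inside one bag — forcing width ≥ 5. Combining the bounds, tw(G) = 5.

5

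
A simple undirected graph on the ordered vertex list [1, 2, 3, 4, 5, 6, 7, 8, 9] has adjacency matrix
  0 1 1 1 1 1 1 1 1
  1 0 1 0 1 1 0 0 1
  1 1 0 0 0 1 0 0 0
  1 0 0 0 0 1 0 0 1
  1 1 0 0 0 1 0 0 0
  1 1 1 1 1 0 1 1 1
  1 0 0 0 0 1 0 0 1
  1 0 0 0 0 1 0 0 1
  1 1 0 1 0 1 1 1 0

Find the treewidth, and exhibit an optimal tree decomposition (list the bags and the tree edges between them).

The largest bag has 4 vertices, giving width 3; this decomposition certifies tw(G) ≤ 3. For the lower bound, the 4 vertices {1, 6, 8, 9} are pairwise adjacent, and any tree decomposition puts a clique entirely inside one bag — forcing width ≥ 3. Therefore the treewidth is 3.

Treewidth 3.
Bags: B1 = {1, 2, 6, 9}  B2 = {1, 2, 3, 6}  B3 = {1, 2, 5, 6}  B4 = {1, 6, 7, 9}  B5 = {1, 4, 6, 9}  B6 = {1, 6, 8, 9}
Tree: B1–B2, B2–B3, B1–B4, B1–B5, B5–B6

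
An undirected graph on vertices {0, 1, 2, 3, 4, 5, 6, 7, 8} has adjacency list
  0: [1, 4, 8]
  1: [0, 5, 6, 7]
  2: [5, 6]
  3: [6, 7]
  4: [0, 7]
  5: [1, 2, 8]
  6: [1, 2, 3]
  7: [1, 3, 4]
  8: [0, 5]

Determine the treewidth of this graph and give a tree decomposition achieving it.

Treewidth 3.
One optimal decomposition is:
Bags: B1 = {2, 3, 6, 7}  B2 = {1, 2, 6, 7}  B3 = {1, 2, 5, 7}  B4 = {1, 4, 5, 7}  B5 = {0, 1, 4, 5}  B6 = {0, 4, 5, 8}
Tree: B1–B2, B2–B3, B3–B4, B4–B5, B5–B6

Every bag has size at most 4, so the width is 4 − 1 = 3 and tw(G) ≤ 3. For the lower bound: the 4 vertex sets {2,3,6}, {7}, {1}, {0,4,5,8} are disjoint, each induces a connected subgraph, and every pair is joined by at least one edge of G. Contracting each set to a single vertex therefore yields K_{4} as a minor, and since treewidth is minor-monotone, tw(G) ≥ tw(K_{4}) = 3. Combining the bounds, tw(G) = 3.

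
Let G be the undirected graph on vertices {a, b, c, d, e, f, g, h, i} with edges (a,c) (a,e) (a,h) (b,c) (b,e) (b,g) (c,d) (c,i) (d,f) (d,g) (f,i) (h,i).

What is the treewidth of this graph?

A width-3 tree decomposition is:
Bags: B1 = {a, f, h, i}  B2 = {a, c, f, i}  B3 = {a, c, d, f}  B4 = {a, c, d, e}  B5 = {b, c, d, e}  B6 = {b, d, e, g}
Tree: B1–B2, B2–B3, B3–B4, B4–B5, B5–B6
The largest bag has 4 vertices, giving width 3; this decomposition certifies tw(G) ≤ 3. For the lower bound: the 4 vertex sets {f,h,i}, {a}, {c}, {b,d,e,g} are disjoint, each induces a connected subgraph, and every pair is joined by at least one edge of G. Contracting each set to a single vertex therefore yields K_{4} as a minor, and since treewidth is minor-monotone, tw(G) ≥ tw(K_{4}) = 3. The upper and lower bounds meet at 3, so that is the treewidth.

3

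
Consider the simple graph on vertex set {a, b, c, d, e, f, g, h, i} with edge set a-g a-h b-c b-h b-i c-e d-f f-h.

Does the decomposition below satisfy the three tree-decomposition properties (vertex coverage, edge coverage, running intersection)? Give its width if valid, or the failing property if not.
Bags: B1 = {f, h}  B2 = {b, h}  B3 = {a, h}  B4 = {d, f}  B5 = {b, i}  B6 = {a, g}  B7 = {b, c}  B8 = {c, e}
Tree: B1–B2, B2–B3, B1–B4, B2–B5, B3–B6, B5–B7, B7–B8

Vertex coverage: the bags together contain {a, b, c, d, e, f, g, h, i}, the full vertex set. Edge coverage: each edge of G has both endpoints in at least one bag. Running intersection: for every vertex, the bags containing it form a connected subtree. All three properties hold, so this is a valid tree decomposition of width max|bag| − 1 = 1, and hence tw(G) ≤ 1.

Yes; width 1.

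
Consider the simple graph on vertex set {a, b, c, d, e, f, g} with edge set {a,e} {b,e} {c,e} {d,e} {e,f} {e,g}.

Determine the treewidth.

A width-1 tree decomposition is:
Bags: B1 = {e, g}  B2 = {c, e}  B3 = {b, e}  B4 = {a, e}  B5 = {d, e}  B6 = {e, f}
Tree: B1–B2, B2–B3, B2–B4, B3–B5, B2–B6
Every bag has size at most 2, so the width is 2 − 1 = 1 and tw(G) ≤ 1. G has an edge, so its treewidth is at least 1. Combining the bounds, tw(G) = 1.

1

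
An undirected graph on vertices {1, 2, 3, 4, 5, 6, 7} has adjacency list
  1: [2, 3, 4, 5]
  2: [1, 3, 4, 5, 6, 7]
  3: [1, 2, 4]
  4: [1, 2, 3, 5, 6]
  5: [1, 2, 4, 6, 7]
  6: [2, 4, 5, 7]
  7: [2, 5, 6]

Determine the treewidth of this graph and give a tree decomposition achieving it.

Treewidth 3.
One such decomposition:
Bags: B1 = {2, 4, 5, 6}  B2 = {2, 5, 6, 7}  B3 = {1, 2, 4, 5}  B4 = {1, 2, 3, 4}
Tree: B1–B2, B1–B3, B3–B4

Each bag holds 4 vertices, so the decomposition has width 3, which upper-bounds the treewidth. Conversely, {1, 2, 3, 4} is a clique of size 4, and the vertices of any clique must share a bag in every tree decomposition; so some bag has ≥ 4 vertices and tw(G) ≥ 3. The upper and lower bounds meet at 3, so that is the treewidth.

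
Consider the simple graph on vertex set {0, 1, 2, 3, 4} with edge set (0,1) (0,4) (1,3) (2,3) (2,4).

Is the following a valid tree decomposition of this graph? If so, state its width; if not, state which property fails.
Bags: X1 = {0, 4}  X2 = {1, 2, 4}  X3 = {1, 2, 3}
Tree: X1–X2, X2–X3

No — edge (1,0) lies in no bag.

A tree decomposition must satisfy three properties: every vertex lies in some bag; for every edge, both endpoints lie together in some bag; and for every vertex, the bags containing it form a connected subtree. Here edge (1,0) lies in no bag, so the decomposition is invalid.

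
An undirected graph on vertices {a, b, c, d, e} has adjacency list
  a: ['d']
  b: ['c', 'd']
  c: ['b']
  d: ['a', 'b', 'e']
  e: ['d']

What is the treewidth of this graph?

A width-1 tree decomposition is:
Bags: B1 = {b, d}  B2 = {a, d}  B3 = {d, e}  B4 = {b, c}
Tree: B1–B2, B1–B3, B1–B4
Each bag holds 2 vertices, so the decomposition has width 1, which upper-bounds the treewidth. G has an edge, so its treewidth is at least 1. Combining the bounds, tw(G) = 1.

1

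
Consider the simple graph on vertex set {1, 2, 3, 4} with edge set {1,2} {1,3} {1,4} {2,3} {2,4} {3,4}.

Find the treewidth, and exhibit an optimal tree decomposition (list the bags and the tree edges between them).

With just one bag of size 4, the width is 4 − 1 = 3, so tw(G) ≤ 3. Conversely, {1, 2, 3, 4} is a clique of size 4, and the vertices of any clique must share a bag in every tree decomposition; so some bag has ≥ 4 vertices and tw(G) ≥ 3. Therefore the treewidth is 3.

Treewidth 3.
One optimal decomposition is:
Bags: B1 = {1, 2, 3, 4}
Tree: (single bag)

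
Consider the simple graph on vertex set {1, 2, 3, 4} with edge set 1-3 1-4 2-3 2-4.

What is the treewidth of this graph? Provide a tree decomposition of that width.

The largest bag has 3 vertices, giving width 2; this decomposition certifies tw(G) ≤ 2. The edges 4–1–3–2–4 form a cycle, so G is not a tree and its treewidth is at least 2. The upper and lower bounds meet at 2, so that is the treewidth.

Treewidth 2.
Bags: B1 = {1, 3, 4}  B2 = {2, 3, 4}
Tree: B1–B2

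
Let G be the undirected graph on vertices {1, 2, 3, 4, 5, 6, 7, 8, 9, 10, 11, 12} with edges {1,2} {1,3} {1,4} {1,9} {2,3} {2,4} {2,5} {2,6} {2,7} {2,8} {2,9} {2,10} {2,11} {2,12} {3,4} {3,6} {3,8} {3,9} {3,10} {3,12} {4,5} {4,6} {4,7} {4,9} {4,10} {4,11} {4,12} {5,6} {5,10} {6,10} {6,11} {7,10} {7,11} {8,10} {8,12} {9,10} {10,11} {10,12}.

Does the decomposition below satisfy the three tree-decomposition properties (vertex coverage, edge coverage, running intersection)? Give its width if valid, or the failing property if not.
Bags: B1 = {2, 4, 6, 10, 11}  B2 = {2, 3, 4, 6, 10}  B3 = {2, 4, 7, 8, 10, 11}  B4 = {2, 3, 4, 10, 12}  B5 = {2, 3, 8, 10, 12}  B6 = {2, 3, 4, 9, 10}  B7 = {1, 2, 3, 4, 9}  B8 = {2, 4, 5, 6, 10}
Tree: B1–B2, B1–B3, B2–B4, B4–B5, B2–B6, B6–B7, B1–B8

No — bags containing vertex 8 are not connected in the tree.

A tree decomposition must satisfy three properties: every vertex lies in some bag; for every edge, both endpoints lie together in some bag; and for every vertex, the bags containing it form a connected subtree. Here bags containing vertex 8 are not connected in the tree, so the decomposition is invalid.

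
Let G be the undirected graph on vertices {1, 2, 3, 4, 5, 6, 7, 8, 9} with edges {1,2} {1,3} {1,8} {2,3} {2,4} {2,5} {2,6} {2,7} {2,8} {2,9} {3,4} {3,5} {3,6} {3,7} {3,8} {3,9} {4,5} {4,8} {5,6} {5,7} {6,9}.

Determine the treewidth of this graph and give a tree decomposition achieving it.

The largest bag has 4 vertices, giving width 3; this decomposition certifies tw(G) ≤ 3. For the lower bound, the 4 vertices {1, 2, 3, 8} are pairwise adjacent, and any tree decomposition puts a clique entirely inside one bag — forcing width ≥ 3. Therefore the treewidth is 3.

Treewidth 3.
One such decomposition:
Bags: B1 = {2, 3, 4, 5}  B2 = {2, 3, 5, 7}  B3 = {2, 3, 5, 6}  B4 = {2, 3, 4, 8}  B5 = {1, 2, 3, 8}  B6 = {2, 3, 6, 9}
Tree: B1–B2, B1–B3, B1–B4, B4–B5, B3–B6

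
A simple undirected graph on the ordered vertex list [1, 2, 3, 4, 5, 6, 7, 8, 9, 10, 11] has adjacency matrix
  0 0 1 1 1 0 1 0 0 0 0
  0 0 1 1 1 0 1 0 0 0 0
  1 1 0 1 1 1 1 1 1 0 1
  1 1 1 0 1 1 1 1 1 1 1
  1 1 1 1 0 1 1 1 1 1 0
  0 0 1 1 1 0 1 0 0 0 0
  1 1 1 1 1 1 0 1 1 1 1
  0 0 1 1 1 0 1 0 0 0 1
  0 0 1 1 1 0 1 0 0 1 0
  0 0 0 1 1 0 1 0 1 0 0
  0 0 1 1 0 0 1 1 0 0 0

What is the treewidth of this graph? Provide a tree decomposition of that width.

Each bag holds 5 vertices, so the decomposition has width 4, which upper-bounds the treewidth. On the other hand G contains the 5-clique {4, 5, 7, 9, 10}. A clique must lie in a single bag of any decomposition, so no decomposition can have width below 4. Hence tw(G) = 4 exactly.

Treewidth 4.
Bags: B1 = {3, 4, 5, 7, 9}  B2 = {2, 3, 4, 5, 7}  B3 = {1, 3, 4, 5, 7}  B4 = {3, 4, 5, 7, 8}  B5 = {3, 4, 7, 8, 11}  B6 = {3, 4, 5, 6, 7}  B7 = {4, 5, 7, 9, 10}
Tree: B1–B2, B1–B3, B3–B4, B4–B5, B4–B6, B1–B7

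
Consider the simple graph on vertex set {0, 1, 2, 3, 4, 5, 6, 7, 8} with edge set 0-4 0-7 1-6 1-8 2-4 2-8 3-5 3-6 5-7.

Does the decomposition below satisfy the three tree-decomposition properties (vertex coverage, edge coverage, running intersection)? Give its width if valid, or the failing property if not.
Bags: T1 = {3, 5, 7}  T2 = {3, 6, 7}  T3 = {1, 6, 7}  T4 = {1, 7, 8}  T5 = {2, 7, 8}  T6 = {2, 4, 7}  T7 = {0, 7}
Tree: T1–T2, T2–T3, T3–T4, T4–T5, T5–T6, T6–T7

No — edge (4,0) lies in no bag.

A tree decomposition must satisfy three properties: every vertex lies in some bag; for every edge, both endpoints lie together in some bag; and for every vertex, the bags containing it form a connected subtree. Here edge (4,0) lies in no bag, so the decomposition is invalid.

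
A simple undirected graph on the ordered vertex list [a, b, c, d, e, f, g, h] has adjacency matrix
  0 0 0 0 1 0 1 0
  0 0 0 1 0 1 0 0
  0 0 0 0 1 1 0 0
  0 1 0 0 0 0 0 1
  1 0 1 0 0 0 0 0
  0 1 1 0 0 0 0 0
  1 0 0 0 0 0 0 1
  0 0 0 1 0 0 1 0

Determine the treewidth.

2

A width-2 tree decomposition is:
Bags: B1 = {d, g, h}  B2 = {a, d, g}  B3 = {a, d, e}  B4 = {c, d, e}  B5 = {c, d, f}  B6 = {b, d, f}
Tree: B1–B2, B2–B3, B3–B4, B4–B5, B5–B6
The largest bag has 3 vertices, giving width 2; this decomposition certifies tw(G) ≤ 2. Since d–h–g–a–e–c–f–b–d is a cycle in G, G is not acyclic. Forests are exactly the graphs of treewidth ≤ 1, so tw(G) ≥ 2. Hence tw(G) = 2 exactly.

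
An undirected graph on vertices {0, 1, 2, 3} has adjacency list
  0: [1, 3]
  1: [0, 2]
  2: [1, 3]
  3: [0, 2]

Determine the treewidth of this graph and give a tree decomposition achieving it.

Each bag holds 3 vertices, so the decomposition has width 2, which upper-bounds the treewidth. For the lower bound, G contains the cycle 3–0–1–2–3, so G is not a forest; only forests have treewidth ≤ 1, hence tw(G) ≥ 2. Combining the bounds, tw(G) = 2.

Treewidth 2.
One such decomposition:
Bags: B1 = {0, 1, 3}  B2 = {1, 2, 3}
Tree: B1–B2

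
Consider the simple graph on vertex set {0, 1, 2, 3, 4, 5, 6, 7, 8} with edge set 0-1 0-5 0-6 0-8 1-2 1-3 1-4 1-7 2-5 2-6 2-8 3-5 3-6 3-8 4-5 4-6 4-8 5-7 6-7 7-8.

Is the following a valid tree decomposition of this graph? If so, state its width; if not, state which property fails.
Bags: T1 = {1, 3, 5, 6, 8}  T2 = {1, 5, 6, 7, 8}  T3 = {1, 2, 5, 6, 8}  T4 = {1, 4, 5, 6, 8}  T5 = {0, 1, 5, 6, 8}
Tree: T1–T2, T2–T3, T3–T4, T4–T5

Yes; width 4.

Every vertex of G appears in some bag (union = {0, 1, 2, 3, 4, 5, 6, 7, 8}); every edge is covered by a bag; and for each vertex v the set of bags containing v is connected in the bag tree. The decomposition is therefore valid. The largest bag has 5 vertices, so the width is 4.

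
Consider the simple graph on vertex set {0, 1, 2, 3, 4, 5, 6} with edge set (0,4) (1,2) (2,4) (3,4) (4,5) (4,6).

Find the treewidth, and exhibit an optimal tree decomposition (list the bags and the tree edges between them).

Treewidth 1.
Bags: B1 = {3, 4}  B2 = {4, 5}  B3 = {2, 4}  B4 = {4, 6}  B5 = {0, 4}  B6 = {1, 2}
Tree: B1–B2, B1–B3, B2–B4, B3–B5, B3–B6

The largest bag has 2 vertices, giving width 1; this decomposition certifies tw(G) ≤ 1. Any graph with an edge has treewidth ≥ 1, and G has the edge 3–4. The upper and lower bounds meet at 1, so that is the treewidth.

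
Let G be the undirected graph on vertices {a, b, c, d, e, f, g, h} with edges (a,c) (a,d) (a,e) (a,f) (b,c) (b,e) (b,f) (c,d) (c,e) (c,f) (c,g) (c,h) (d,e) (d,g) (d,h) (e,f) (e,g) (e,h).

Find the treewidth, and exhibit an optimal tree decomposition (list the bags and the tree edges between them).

The largest bag has 4 vertices, giving width 3; this decomposition certifies tw(G) ≤ 3. On the other hand G contains the 4-clique {c, d, e, g}. A clique must lie in a single bag of any decomposition, so no decomposition can have width below 3. Hence tw(G) = 3 exactly.

Treewidth 3.
Bags: B1 = {c, d, e, h}  B2 = {a, c, d, e}  B3 = {c, d, e, g}  B4 = {a, c, e, f}  B5 = {b, c, e, f}
Tree: B1–B2, B2–B3, B2–B4, B4–B5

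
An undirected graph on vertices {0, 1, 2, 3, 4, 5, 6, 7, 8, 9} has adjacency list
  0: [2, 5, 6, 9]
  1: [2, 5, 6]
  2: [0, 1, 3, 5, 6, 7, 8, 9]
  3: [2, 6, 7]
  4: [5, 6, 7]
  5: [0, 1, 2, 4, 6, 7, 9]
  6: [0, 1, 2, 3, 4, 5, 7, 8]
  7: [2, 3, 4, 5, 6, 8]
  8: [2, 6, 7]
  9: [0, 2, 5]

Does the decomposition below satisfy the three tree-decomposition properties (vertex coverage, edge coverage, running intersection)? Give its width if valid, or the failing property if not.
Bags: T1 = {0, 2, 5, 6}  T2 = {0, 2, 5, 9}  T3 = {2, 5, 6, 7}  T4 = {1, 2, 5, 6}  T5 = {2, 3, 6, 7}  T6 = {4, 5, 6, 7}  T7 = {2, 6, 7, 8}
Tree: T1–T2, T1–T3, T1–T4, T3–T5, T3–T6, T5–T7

Checking the three conditions: (i) the bags cover all of {0, 1, 2, 3, 4, 5, 6, 7, 8, 9}; (ii) for each edge, some bag contains both endpoints; (iii) the bags containing any fixed vertex form a subtree. All hold, so the decomposition is valid with width 4 − 1 = 3.

Yes; width 3.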